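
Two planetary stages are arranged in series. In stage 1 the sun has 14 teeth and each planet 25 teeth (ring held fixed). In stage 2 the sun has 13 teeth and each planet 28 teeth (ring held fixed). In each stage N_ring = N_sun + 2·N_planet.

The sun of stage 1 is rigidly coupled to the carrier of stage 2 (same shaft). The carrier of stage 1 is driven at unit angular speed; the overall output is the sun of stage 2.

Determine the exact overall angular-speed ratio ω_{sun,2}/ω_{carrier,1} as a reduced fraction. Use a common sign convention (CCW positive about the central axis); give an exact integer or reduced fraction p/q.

246/7

Stage 1: N_ring = 14 + 2·25 = 64
Stage 1: 14(ω_s−ω_c) = −64(ω_r−ω_c),  ω_r=0, ω_c=1
Stage 1: ω_s = 1 − (64/14)(0−1) = 39/7
  ⇒ ω_s¹/ω_c¹ = 39/7
Stage 2: N_ring = 13 + 2·28 = 69
Stage 2: 13(ω_s−ω_c) = −69(ω_r−ω_c),  ω_r=0, ω_c=1
Stage 2: ω_s = 1 − (69/13)(0−1) = 82/13
  ⇒ ω_s²/ω_c² = 82/13
Coupling ω_c² = ω_s¹ ⇒ overall = 39/7 × 82/13 = 246/7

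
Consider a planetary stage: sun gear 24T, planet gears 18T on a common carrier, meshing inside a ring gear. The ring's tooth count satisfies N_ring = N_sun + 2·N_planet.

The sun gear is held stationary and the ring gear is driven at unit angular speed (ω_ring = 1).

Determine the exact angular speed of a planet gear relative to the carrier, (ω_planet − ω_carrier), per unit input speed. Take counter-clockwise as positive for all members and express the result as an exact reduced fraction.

N_ring = 24 + 2·18 = 60
24(ω_s−ω_c) = −60(ω_r−ω_c),  ω_s=0, ω_r=1
24(0−ω_c) = −60(1−ω_c)  ⇒  84ω_c = 60  ⇒  ω_c = 5/7
sun–planet: 24·(0−5/7) = −18·(ω_p−ω_c)  ⇒  ω_p−ω_c = −(24/18)·(-5/7) = 20/21

20/21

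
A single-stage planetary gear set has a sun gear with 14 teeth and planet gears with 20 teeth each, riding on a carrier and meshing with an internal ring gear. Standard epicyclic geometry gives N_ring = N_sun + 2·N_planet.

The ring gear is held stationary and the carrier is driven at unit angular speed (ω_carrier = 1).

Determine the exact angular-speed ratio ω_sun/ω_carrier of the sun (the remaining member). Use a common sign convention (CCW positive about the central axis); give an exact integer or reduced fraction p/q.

34/7

N_ring = 14 + 2·20 = 54
14(ω_s−ω_c) = −54(ω_r−ω_c),  ω_r=0, ω_c=1
ω_s = 1 − (54/14)(0−1) = 34/7
ω_s/ω_c = 34/7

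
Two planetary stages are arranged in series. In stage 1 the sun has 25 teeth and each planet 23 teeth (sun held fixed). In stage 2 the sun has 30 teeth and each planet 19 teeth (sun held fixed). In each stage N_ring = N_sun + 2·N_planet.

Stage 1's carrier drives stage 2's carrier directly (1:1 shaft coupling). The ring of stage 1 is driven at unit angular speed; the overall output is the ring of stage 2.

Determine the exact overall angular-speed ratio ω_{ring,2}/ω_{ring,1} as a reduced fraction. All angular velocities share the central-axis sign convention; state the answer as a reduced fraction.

3479/3264

Stage 1: N_ring = 25 + 2·23 = 71
Stage 1: 25(ω_s−ω_c) = −71(ω_r−ω_c),  ω_s=0, ω_r=1
Stage 1: 25(0−ω_c) = −71(1−ω_c)  ⇒  96ω_c = 71  ⇒  ω_c = 71/96
  ⇒ ω_c¹/ω_r¹ = 71/96
Stage 2: N_ring = 30 + 2·19 = 68
Stage 2: 30(ω_s−ω_c) = −68(ω_r−ω_c),  ω_s=0, ω_c=1
Stage 2: ω_r = 1 − (30/68)(0−1) = 49/34
  ⇒ ω_r²/ω_c² = 49/34
Coupling ω_c² = ω_c¹ ⇒ overall = 71/96 × 49/34 = 3479/3264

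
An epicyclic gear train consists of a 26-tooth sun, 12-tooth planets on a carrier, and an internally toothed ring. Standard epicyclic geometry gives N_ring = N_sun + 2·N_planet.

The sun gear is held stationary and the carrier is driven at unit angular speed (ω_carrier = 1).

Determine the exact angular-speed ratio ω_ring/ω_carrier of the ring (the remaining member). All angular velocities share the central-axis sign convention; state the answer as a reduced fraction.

38/25

N_ring = 26 + 2·12 = 50
26(ω_s−ω_c) = −50(ω_r−ω_c),  ω_s=0, ω_c=1
ω_r = 1 − (26/50)(0−1) = 38/25
ω_r/ω_c = 38/25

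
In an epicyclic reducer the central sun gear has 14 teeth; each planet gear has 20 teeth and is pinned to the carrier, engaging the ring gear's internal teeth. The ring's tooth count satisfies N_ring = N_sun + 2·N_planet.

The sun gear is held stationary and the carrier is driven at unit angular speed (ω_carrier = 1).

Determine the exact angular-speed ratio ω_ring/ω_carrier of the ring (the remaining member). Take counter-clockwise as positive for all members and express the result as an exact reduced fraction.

N_ring = 14 + 2·20 = 54
14(ω_s−ω_c) = −54(ω_r−ω_c),  ω_s=0, ω_c=1
ω_r = 1 − (14/54)(0−1) = 34/27
ω_r/ω_c = 34/27

34/27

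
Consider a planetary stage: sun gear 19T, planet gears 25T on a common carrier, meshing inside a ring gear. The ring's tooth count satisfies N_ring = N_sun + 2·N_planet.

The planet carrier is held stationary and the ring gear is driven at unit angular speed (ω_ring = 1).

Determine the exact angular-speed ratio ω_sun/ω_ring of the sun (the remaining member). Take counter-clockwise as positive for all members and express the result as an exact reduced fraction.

-69/19

N_ring = 19 + 2·25 = 69
19(ω_s−ω_c) = −69(ω_r−ω_c),  ω_c=0, ω_r=1
ω_s = 0 − (69/19)(1−0) = -69/19
ω_s/ω_r = -69/19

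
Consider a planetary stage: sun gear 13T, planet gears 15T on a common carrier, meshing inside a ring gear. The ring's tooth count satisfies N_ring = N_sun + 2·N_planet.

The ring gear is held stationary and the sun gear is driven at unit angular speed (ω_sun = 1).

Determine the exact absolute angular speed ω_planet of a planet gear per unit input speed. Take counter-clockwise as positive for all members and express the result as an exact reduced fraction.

N_ring = 13 + 2·15 = 43
13(ω_s−ω_c) = −43(ω_r−ω_c),  ω_r=0, ω_s=1
13(1−ω_c) = −43(0−ω_c)  ⇒  56ω_c = 13  ⇒  ω_c = 13/56
sun–planet: 13·(1−13/56) = −15·(ω_p−ω_c)  ⇒  ω_p−ω_c = −(13/15)·(43/56) = -559/840
ω_p = 13/56 − 559/840 = -13/30

-13/30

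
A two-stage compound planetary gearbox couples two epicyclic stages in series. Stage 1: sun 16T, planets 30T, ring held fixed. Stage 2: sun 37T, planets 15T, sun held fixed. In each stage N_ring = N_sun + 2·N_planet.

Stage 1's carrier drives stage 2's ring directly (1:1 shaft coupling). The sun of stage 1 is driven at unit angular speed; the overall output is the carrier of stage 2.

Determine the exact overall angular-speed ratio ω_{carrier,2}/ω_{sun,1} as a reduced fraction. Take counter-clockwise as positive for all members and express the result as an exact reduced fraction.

Stage 1: N_ring = 16 + 2·30 = 76
Stage 1: 16(ω_s−ω_c) = −76(ω_r−ω_c),  ω_r=0, ω_s=1
Stage 1: 16(1−ω_c) = −76(0−ω_c)  ⇒  92ω_c = 16  ⇒  ω_c = 4/23
  ⇒ ω_c¹/ω_s¹ = 4/23
Stage 2: N_ring = 37 + 2·15 = 67
Stage 2: 37(ω_s−ω_c) = −67(ω_r−ω_c),  ω_s=0, ω_r=1
Stage 2: 37(0−ω_c) = −67(1−ω_c)  ⇒  104ω_c = 67  ⇒  ω_c = 67/104
  ⇒ ω_c²/ω_r² = 67/104
Coupling ω_r² = ω_c¹ ⇒ overall = 4/23 × 67/104 = 67/598

67/598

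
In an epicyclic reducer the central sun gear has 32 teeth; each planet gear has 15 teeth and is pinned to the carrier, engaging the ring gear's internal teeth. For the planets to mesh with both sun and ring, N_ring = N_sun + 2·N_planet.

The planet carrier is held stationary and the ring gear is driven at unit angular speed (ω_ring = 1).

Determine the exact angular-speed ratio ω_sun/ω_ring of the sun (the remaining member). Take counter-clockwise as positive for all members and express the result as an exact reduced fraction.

-31/16

N_ring = 32 + 2·15 = 62
32(ω_s−ω_c) = −62(ω_r−ω_c),  ω_c=0, ω_r=1
ω_s = 0 − (62/32)(1−0) = -31/16
ω_s/ω_r = -31/16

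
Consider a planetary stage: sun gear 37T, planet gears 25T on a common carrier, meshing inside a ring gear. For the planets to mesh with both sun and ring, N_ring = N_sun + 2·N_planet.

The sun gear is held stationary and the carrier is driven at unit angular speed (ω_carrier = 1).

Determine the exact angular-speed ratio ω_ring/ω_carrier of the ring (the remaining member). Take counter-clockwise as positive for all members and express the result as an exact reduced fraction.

N_ring = 37 + 2·25 = 87
37(ω_s−ω_c) = −87(ω_r−ω_c),  ω_s=0, ω_c=1
ω_r = 1 − (37/87)(0−1) = 124/87
ω_r/ω_c = 124/87

124/87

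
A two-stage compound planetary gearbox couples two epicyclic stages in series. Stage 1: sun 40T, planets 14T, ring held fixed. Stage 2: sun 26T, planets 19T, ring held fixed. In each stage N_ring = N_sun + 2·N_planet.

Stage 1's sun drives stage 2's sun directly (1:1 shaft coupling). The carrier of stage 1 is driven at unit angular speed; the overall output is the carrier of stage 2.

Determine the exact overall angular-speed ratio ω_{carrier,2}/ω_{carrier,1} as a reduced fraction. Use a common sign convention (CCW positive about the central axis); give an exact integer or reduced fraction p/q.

39/50

Stage 1: N_ring = 40 + 2·14 = 68
Stage 1: 40(ω_s−ω_c) = −68(ω_r−ω_c),  ω_r=0, ω_c=1
Stage 1: ω_s = 1 − (68/40)(0−1) = 27/10
  ⇒ ω_s¹/ω_c¹ = 27/10
Stage 2: N_ring = 26 + 2·19 = 64
Stage 2: 26(ω_s−ω_c) = −64(ω_r−ω_c),  ω_r=0, ω_s=1
Stage 2: 26(1−ω_c) = −64(0−ω_c)  ⇒  90ω_c = 26  ⇒  ω_c = 13/45
  ⇒ ω_c²/ω_s² = 13/45
Coupling ω_s² = ω_s¹ ⇒ overall = 27/10 × 13/45 = 39/50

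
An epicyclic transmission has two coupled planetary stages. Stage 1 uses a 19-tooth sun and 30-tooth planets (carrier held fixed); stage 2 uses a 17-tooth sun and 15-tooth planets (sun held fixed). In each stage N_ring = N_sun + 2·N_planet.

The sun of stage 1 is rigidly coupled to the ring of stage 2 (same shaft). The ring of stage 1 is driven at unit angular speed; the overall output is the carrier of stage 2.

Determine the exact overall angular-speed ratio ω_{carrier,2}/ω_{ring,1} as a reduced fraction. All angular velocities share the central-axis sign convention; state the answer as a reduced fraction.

-3713/1216

Stage 1: N_ring = 19 + 2·30 = 79
Stage 1: 19(ω_s−ω_c) = −79(ω_r−ω_c),  ω_c=0, ω_r=1
Stage 1: ω_s = 0 − (79/19)(1−0) = -79/19
  ⇒ ω_s¹/ω_r¹ = -79/19
Stage 2: N_ring = 17 + 2·15 = 47
Stage 2: 17(ω_s−ω_c) = −47(ω_r−ω_c),  ω_s=0, ω_r=1
Stage 2: 17(0−ω_c) = −47(1−ω_c)  ⇒  64ω_c = 47  ⇒  ω_c = 47/64
  ⇒ ω_c²/ω_r² = 47/64
Coupling ω_r² = ω_s¹ ⇒ overall = -79/19 × 47/64 = -3713/1216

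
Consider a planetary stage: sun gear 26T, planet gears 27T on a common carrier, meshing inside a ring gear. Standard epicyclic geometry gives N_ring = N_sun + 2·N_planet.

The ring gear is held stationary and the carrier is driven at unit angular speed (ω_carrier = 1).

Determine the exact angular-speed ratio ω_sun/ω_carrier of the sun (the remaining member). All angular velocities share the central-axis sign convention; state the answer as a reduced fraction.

53/13

N_ring = 26 + 2·27 = 80
26(ω_s−ω_c) = −80(ω_r−ω_c),  ω_r=0, ω_c=1
ω_s = 1 − (80/26)(0−1) = 53/13
ω_s/ω_c = 53/13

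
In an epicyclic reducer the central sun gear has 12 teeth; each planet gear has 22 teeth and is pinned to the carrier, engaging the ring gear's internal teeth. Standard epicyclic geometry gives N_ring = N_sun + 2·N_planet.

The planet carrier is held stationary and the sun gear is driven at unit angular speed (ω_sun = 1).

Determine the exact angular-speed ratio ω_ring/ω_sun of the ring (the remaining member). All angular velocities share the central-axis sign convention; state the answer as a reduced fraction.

-3/14

N_ring = 12 + 2·22 = 56
12(ω_s−ω_c) = −56(ω_r−ω_c),  ω_c=0, ω_s=1
ω_r = 0 − (12/56)(1−0) = -3/14
ω_r/ω_s = -3/14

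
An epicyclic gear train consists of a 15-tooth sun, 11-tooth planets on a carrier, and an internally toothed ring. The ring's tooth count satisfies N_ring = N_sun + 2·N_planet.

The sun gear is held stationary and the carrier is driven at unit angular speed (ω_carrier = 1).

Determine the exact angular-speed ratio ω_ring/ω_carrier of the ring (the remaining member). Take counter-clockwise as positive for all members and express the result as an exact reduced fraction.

52/37

N_ring = 15 + 2·11 = 37
15(ω_s−ω_c) = −37(ω_r−ω_c),  ω_s=0, ω_c=1
ω_r = 1 − (15/37)(0−1) = 52/37
ω_r/ω_c = 52/37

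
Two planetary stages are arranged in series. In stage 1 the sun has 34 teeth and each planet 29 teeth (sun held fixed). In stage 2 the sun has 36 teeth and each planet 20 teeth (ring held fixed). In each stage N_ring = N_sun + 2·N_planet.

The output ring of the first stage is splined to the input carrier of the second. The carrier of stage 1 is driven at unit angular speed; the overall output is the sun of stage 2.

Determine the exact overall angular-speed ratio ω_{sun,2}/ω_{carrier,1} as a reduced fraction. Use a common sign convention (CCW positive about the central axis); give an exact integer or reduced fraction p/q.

98/23

Stage 1: N_ring = 34 + 2·29 = 92
Stage 1: 34(ω_s−ω_c) = −92(ω_r−ω_c),  ω_s=0, ω_c=1
Stage 1: ω_r = 1 − (34/92)(0−1) = 63/46
  ⇒ ω_r¹/ω_c¹ = 63/46
Stage 2: N_ring = 36 + 2·20 = 76
Stage 2: 36(ω_s−ω_c) = −76(ω_r−ω_c),  ω_r=0, ω_c=1
Stage 2: ω_s = 1 − (76/36)(0−1) = 28/9
  ⇒ ω_s²/ω_c² = 28/9
Coupling ω_c² = ω_r¹ ⇒ overall = 63/46 × 28/9 = 98/23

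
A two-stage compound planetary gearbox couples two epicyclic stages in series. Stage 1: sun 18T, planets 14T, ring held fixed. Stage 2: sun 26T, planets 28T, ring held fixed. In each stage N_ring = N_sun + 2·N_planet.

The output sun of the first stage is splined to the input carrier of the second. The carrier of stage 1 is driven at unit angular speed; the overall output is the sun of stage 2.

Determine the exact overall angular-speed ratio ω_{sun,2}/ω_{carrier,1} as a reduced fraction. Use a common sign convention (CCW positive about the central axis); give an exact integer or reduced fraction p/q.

Stage 1: N_ring = 18 + 2·14 = 46
Stage 1: 18(ω_s−ω_c) = −46(ω_r−ω_c),  ω_r=0, ω_c=1
Stage 1: ω_s = 1 − (46/18)(0−1) = 32/9
  ⇒ ω_s¹/ω_c¹ = 32/9
Stage 2: N_ring = 26 + 2·28 = 82
Stage 2: 26(ω_s−ω_c) = −82(ω_r−ω_c),  ω_r=0, ω_c=1
Stage 2: ω_s = 1 − (82/26)(0−1) = 54/13
  ⇒ ω_s²/ω_c² = 54/13
Coupling ω_c² = ω_s¹ ⇒ overall = 32/9 × 54/13 = 192/13

192/13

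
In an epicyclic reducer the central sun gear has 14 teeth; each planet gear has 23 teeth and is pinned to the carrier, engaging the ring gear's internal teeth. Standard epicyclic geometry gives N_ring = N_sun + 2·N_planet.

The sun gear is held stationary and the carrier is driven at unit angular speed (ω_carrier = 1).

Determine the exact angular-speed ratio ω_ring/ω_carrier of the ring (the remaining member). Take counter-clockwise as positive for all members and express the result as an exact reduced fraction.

N_ring = 14 + 2·23 = 60
14(ω_s−ω_c) = −60(ω_r−ω_c),  ω_s=0, ω_c=1
ω_r = 1 − (14/60)(0−1) = 37/30
ω_r/ω_c = 37/30

37/30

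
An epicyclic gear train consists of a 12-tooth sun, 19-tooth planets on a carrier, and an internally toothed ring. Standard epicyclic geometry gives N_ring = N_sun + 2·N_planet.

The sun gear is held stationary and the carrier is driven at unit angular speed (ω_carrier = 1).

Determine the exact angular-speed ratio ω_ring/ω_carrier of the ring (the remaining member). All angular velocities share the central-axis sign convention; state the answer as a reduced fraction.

N_ring = 12 + 2·19 = 50
12(ω_s−ω_c) = −50(ω_r−ω_c),  ω_s=0, ω_c=1
ω_r = 1 − (12/50)(0−1) = 31/25
ω_r/ω_c = 31/25

31/25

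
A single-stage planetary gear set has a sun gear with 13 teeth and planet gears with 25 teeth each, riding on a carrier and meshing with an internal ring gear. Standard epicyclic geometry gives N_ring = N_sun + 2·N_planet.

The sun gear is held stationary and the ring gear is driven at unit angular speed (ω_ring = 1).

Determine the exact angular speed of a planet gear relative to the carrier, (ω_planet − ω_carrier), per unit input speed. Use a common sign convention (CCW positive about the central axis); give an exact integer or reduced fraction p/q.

N_ring = 13 + 2·25 = 63
13(ω_s−ω_c) = −63(ω_r−ω_c),  ω_s=0, ω_r=1
13(0−ω_c) = −63(1−ω_c)  ⇒  76ω_c = 63  ⇒  ω_c = 63/76
sun–planet: 13·(0−63/76) = −25·(ω_p−ω_c)  ⇒  ω_p−ω_c = −(13/25)·(-63/76) = 819/1900

819/1900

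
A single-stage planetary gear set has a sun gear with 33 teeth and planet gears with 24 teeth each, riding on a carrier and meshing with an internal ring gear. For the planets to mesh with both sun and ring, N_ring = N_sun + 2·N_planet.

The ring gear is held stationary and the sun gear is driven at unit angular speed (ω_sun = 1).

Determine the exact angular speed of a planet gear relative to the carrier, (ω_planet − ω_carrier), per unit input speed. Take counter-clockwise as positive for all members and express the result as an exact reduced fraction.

-297/304

N_ring = 33 + 2·24 = 81
33(ω_s−ω_c) = −81(ω_r−ω_c),  ω_r=0, ω_s=1
33(1−ω_c) = −81(0−ω_c)  ⇒  114ω_c = 33  ⇒  ω_c = 11/38
sun–planet: 33·(1−11/38) = −24·(ω_p−ω_c)  ⇒  ω_p−ω_c = −(33/24)·(27/38) = -297/304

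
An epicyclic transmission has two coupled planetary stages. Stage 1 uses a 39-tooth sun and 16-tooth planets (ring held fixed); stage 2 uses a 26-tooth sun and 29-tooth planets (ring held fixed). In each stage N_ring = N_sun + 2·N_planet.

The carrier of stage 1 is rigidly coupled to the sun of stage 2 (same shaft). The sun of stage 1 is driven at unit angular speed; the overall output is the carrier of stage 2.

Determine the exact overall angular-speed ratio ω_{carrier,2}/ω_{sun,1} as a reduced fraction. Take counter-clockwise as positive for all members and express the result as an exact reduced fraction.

Stage 1: N_ring = 39 + 2·16 = 71
Stage 1: 39(ω_s−ω_c) = −71(ω_r−ω_c),  ω_r=0, ω_s=1
Stage 1: 39(1−ω_c) = −71(0−ω_c)  ⇒  110ω_c = 39  ⇒  ω_c = 39/110
  ⇒ ω_c¹/ω_s¹ = 39/110
Stage 2: N_ring = 26 + 2·29 = 84
Stage 2: 26(ω_s−ω_c) = −84(ω_r−ω_c),  ω_r=0, ω_s=1
Stage 2: 26(1−ω_c) = −84(0−ω_c)  ⇒  110ω_c = 26  ⇒  ω_c = 13/55
  ⇒ ω_c²/ω_s² = 13/55
Coupling ω_s² = ω_c¹ ⇒ overall = 39/110 × 13/55 = 507/6050

507/6050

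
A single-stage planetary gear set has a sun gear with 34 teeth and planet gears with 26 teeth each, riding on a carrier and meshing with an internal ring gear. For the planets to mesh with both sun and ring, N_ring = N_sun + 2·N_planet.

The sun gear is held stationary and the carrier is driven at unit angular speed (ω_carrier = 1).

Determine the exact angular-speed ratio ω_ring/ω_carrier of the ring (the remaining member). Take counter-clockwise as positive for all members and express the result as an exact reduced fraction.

60/43

N_ring = 34 + 2·26 = 86
34(ω_s−ω_c) = −86(ω_r−ω_c),  ω_s=0, ω_c=1
ω_r = 1 − (34/86)(0−1) = 60/43
ω_r/ω_c = 60/43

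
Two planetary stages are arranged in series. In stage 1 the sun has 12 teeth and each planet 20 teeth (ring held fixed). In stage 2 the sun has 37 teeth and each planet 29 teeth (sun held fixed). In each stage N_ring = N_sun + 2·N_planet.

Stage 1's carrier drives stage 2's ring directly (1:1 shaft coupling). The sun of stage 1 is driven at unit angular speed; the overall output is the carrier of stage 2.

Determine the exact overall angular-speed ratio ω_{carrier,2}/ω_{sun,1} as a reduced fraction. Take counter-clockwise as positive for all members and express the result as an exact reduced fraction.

95/704

Stage 1: N_ring = 12 + 2·20 = 52
Stage 1: 12(ω_s−ω_c) = −52(ω_r−ω_c),  ω_r=0, ω_s=1
Stage 1: 12(1−ω_c) = −52(0−ω_c)  ⇒  64ω_c = 12  ⇒  ω_c = 3/16
  ⇒ ω_c¹/ω_s¹ = 3/16
Stage 2: N_ring = 37 + 2·29 = 95
Stage 2: 37(ω_s−ω_c) = −95(ω_r−ω_c),  ω_s=0, ω_r=1
Stage 2: 37(0−ω_c) = −95(1−ω_c)  ⇒  132ω_c = 95  ⇒  ω_c = 95/132
  ⇒ ω_c²/ω_r² = 95/132
Coupling ω_r² = ω_c¹ ⇒ overall = 3/16 × 95/132 = 95/704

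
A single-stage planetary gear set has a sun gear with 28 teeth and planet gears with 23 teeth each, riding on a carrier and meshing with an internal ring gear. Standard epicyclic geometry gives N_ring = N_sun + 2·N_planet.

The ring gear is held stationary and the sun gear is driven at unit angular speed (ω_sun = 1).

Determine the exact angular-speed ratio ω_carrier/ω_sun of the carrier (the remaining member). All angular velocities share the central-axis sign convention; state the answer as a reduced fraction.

14/51

N_ring = 28 + 2·23 = 74
28(ω_s−ω_c) = −74(ω_r−ω_c),  ω_r=0, ω_s=1
28(1−ω_c) = −74(0−ω_c)  ⇒  102ω_c = 28  ⇒  ω_c = 14/51
ω_c/ω_s = 14/51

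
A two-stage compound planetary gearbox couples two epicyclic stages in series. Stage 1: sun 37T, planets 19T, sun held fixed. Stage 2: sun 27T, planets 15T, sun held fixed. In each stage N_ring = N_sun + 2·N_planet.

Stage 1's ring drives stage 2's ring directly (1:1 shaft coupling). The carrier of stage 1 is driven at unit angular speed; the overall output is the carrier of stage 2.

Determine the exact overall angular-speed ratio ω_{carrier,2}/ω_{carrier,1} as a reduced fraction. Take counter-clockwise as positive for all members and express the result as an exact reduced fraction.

76/75

Stage 1: N_ring = 37 + 2·19 = 75
Stage 1: 37(ω_s−ω_c) = −75(ω_r−ω_c),  ω_s=0, ω_c=1
Stage 1: ω_r = 1 − (37/75)(0−1) = 112/75
  ⇒ ω_r¹/ω_c¹ = 112/75
Stage 2: N_ring = 27 + 2·15 = 57
Stage 2: 27(ω_s−ω_c) = −57(ω_r−ω_c),  ω_s=0, ω_r=1
Stage 2: 27(0−ω_c) = −57(1−ω_c)  ⇒  84ω_c = 57  ⇒  ω_c = 19/28
  ⇒ ω_c²/ω_r² = 19/28
Coupling ω_r² = ω_r¹ ⇒ overall = 112/75 × 19/28 = 76/75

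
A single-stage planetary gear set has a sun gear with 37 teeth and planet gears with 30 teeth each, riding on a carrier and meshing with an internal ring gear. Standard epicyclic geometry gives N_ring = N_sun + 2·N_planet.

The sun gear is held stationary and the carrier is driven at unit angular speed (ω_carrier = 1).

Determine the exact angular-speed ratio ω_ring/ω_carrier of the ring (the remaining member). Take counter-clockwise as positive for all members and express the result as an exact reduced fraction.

134/97

N_ring = 37 + 2·30 = 97
37(ω_s−ω_c) = −97(ω_r−ω_c),  ω_s=0, ω_c=1
ω_r = 1 − (37/97)(0−1) = 134/97
ω_r/ω_c = 134/97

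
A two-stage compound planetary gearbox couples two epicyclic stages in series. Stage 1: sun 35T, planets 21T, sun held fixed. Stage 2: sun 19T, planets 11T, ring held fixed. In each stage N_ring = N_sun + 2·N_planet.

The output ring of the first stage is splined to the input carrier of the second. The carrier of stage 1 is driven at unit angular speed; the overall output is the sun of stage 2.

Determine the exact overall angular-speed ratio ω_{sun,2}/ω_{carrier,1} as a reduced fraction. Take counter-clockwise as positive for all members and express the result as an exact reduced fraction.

960/209

Stage 1: N_ring = 35 + 2·21 = 77
Stage 1: 35(ω_s−ω_c) = −77(ω_r−ω_c),  ω_s=0, ω_c=1
Stage 1: ω_r = 1 − (35/77)(0−1) = 16/11
  ⇒ ω_r¹/ω_c¹ = 16/11
Stage 2: N_ring = 19 + 2·11 = 41
Stage 2: 19(ω_s−ω_c) = −41(ω_r−ω_c),  ω_r=0, ω_c=1
Stage 2: ω_s = 1 − (41/19)(0−1) = 60/19
  ⇒ ω_s²/ω_c² = 60/19
Coupling ω_c² = ω_r¹ ⇒ overall = 16/11 × 60/19 = 960/209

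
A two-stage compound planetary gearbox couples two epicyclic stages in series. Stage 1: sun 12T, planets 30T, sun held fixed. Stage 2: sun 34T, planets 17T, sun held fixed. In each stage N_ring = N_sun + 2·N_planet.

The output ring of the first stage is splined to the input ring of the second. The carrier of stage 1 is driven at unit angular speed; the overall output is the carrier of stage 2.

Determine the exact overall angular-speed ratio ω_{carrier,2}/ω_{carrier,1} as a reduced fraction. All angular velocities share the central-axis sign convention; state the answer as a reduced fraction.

7/9

Stage 1: N_ring = 12 + 2·30 = 72
Stage 1: 12(ω_s−ω_c) = −72(ω_r−ω_c),  ω_s=0, ω_c=1
Stage 1: ω_r = 1 − (12/72)(0−1) = 7/6
  ⇒ ω_r¹/ω_c¹ = 7/6
Stage 2: N_ring = 34 + 2·17 = 68
Stage 2: 34(ω_s−ω_c) = −68(ω_r−ω_c),  ω_s=0, ω_r=1
Stage 2: 34(0−ω_c) = −68(1−ω_c)  ⇒  102ω_c = 68  ⇒  ω_c = 2/3
  ⇒ ω_c²/ω_r² = 2/3
Coupling ω_r² = ω_r¹ ⇒ overall = 7/6 × 2/3 = 7/9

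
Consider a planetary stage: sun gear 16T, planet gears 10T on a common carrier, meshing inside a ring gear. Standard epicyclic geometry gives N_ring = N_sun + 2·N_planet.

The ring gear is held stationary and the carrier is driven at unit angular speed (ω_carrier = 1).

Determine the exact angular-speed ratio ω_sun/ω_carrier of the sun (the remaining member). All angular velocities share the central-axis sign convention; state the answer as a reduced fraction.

13/4

N_ring = 16 + 2·10 = 36
16(ω_s−ω_c) = −36(ω_r−ω_c),  ω_r=0, ω_c=1
ω_s = 1 − (36/16)(0−1) = 13/4
ω_s/ω_c = 13/4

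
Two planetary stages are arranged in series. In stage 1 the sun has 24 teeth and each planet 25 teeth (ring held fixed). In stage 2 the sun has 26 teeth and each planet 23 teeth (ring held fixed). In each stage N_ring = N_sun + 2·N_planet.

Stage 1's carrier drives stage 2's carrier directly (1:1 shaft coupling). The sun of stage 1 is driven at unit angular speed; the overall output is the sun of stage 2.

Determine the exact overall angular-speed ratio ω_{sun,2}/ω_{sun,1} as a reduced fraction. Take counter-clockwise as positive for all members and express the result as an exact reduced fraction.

12/13

Stage 1: N_ring = 24 + 2·25 = 74
Stage 1: 24(ω_s−ω_c) = −74(ω_r−ω_c),  ω_r=0, ω_s=1
Stage 1: 24(1−ω_c) = −74(0−ω_c)  ⇒  98ω_c = 24  ⇒  ω_c = 12/49
  ⇒ ω_c¹/ω_s¹ = 12/49
Stage 2: N_ring = 26 + 2·23 = 72
Stage 2: 26(ω_s−ω_c) = −72(ω_r−ω_c),  ω_r=0, ω_c=1
Stage 2: ω_s = 1 − (72/26)(0−1) = 49/13
  ⇒ ω_s²/ω_c² = 49/13
Coupling ω_c² = ω_c¹ ⇒ overall = 12/49 × 49/13 = 12/13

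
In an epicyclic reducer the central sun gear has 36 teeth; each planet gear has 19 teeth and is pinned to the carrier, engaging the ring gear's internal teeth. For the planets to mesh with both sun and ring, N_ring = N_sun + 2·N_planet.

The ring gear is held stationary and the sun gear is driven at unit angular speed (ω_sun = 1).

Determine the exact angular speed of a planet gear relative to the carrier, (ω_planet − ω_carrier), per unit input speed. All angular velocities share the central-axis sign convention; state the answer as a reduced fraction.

-1332/1045

N_ring = 36 + 2·19 = 74
36(ω_s−ω_c) = −74(ω_r−ω_c),  ω_r=0, ω_s=1
36(1−ω_c) = −74(0−ω_c)  ⇒  110ω_c = 36  ⇒  ω_c = 18/55
sun–planet: 36·(1−18/55) = −19·(ω_p−ω_c)  ⇒  ω_p−ω_c = −(36/19)·(37/55) = -1332/1045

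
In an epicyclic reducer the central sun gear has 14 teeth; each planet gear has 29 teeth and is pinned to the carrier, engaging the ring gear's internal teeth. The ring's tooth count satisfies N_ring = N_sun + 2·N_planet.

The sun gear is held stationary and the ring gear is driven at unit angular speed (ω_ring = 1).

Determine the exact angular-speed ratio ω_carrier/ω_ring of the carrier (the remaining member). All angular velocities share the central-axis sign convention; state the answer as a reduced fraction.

36/43

N_ring = 14 + 2·29 = 72
14(ω_s−ω_c) = −72(ω_r−ω_c),  ω_s=0, ω_r=1
14(0−ω_c) = −72(1−ω_c)  ⇒  86ω_c = 72  ⇒  ω_c = 36/43
ω_c/ω_r = 36/43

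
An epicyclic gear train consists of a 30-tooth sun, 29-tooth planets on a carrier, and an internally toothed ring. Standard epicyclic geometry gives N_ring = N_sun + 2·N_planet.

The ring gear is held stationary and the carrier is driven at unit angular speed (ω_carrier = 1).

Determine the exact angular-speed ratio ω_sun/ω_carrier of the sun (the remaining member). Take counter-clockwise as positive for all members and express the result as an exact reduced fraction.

N_ring = 30 + 2·29 = 88
30(ω_s−ω_c) = −88(ω_r−ω_c),  ω_r=0, ω_c=1
ω_s = 1 − (88/30)(0−1) = 59/15
ω_s/ω_c = 59/15

59/15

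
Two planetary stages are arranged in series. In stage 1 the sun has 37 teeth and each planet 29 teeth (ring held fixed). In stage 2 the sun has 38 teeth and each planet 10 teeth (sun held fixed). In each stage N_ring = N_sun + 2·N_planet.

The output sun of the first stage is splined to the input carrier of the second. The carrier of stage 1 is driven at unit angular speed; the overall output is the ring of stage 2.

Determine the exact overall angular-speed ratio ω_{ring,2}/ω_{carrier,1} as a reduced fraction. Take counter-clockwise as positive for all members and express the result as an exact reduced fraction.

6336/1073

Stage 1: N_ring = 37 + 2·29 = 95
Stage 1: 37(ω_s−ω_c) = −95(ω_r−ω_c),  ω_r=0, ω_c=1
Stage 1: ω_s = 1 − (95/37)(0−1) = 132/37
  ⇒ ω_s¹/ω_c¹ = 132/37
Stage 2: N_ring = 38 + 2·10 = 58
Stage 2: 38(ω_s−ω_c) = −58(ω_r−ω_c),  ω_s=0, ω_c=1
Stage 2: ω_r = 1 − (38/58)(0−1) = 48/29
  ⇒ ω_r²/ω_c² = 48/29
Coupling ω_c² = ω_s¹ ⇒ overall = 132/37 × 48/29 = 6336/1073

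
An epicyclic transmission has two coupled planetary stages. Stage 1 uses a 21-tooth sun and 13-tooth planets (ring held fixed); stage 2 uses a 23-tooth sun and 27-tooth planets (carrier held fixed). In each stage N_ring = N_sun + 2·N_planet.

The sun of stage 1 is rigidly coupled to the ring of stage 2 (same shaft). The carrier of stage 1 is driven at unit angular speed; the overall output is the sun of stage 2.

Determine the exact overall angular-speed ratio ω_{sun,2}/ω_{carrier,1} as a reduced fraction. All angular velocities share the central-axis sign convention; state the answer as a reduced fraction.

Stage 1: N_ring = 21 + 2·13 = 47
Stage 1: 21(ω_s−ω_c) = −47(ω_r−ω_c),  ω_r=0, ω_c=1
Stage 1: ω_s = 1 − (47/21)(0−1) = 68/21
  ⇒ ω_s¹/ω_c¹ = 68/21
Stage 2: N_ring = 23 + 2·27 = 77
Stage 2: 23(ω_s−ω_c) = −77(ω_r−ω_c),  ω_c=0, ω_r=1
Stage 2: ω_s = 0 − (77/23)(1−0) = -77/23
  ⇒ ω_s²/ω_r² = -77/23
Coupling ω_r² = ω_s¹ ⇒ overall = 68/21 × -77/23 = -748/69

-748/69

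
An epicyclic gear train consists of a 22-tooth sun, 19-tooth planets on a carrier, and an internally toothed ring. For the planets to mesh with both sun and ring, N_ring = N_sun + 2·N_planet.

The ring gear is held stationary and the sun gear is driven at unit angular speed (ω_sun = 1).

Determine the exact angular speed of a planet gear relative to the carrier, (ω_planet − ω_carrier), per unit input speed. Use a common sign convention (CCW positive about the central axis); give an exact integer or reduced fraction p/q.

N_ring = 22 + 2·19 = 60
22(ω_s−ω_c) = −60(ω_r−ω_c),  ω_r=0, ω_s=1
22(1−ω_c) = −60(0−ω_c)  ⇒  82ω_c = 22  ⇒  ω_c = 11/41
sun–planet: 22·(1−11/41) = −19·(ω_p−ω_c)  ⇒  ω_p−ω_c = −(22/19)·(30/41) = -660/779

-660/779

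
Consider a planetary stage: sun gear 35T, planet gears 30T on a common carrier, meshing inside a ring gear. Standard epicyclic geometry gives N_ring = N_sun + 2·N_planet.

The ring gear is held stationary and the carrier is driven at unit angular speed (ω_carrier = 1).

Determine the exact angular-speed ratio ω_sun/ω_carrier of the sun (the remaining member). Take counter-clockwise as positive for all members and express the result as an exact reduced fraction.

N_ring = 35 + 2·30 = 95
35(ω_s−ω_c) = −95(ω_r−ω_c),  ω_r=0, ω_c=1
ω_s = 1 − (95/35)(0−1) = 26/7
ω_s/ω_c = 26/7

26/7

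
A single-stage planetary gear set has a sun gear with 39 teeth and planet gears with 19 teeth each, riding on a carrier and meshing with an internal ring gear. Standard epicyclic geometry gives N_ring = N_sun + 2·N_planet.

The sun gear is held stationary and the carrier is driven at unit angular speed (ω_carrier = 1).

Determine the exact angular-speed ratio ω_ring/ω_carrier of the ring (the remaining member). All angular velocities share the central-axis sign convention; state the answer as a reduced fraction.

116/77

N_ring = 39 + 2·19 = 77
39(ω_s−ω_c) = −77(ω_r−ω_c),  ω_s=0, ω_c=1
ω_r = 1 − (39/77)(0−1) = 116/77
ω_r/ω_c = 116/77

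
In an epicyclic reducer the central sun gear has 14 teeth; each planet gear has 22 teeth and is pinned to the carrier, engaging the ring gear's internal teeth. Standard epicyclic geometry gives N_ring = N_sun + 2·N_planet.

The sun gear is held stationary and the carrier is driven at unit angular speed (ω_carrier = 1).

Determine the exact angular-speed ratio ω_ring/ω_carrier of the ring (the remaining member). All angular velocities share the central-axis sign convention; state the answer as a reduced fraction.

36/29

N_ring = 14 + 2·22 = 58
14(ω_s−ω_c) = −58(ω_r−ω_c),  ω_s=0, ω_c=1
ω_r = 1 − (14/58)(0−1) = 36/29
ω_r/ω_c = 36/29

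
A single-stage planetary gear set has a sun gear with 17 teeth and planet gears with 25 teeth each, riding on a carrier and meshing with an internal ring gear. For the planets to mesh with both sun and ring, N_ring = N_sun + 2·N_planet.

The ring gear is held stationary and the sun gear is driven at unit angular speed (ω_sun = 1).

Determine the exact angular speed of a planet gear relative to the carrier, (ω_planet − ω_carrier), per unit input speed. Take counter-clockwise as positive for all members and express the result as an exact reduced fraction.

N_ring = 17 + 2·25 = 67
17(ω_s−ω_c) = −67(ω_r−ω_c),  ω_r=0, ω_s=1
17(1−ω_c) = −67(0−ω_c)  ⇒  84ω_c = 17  ⇒  ω_c = 17/84
sun–planet: 17·(1−17/84) = −25·(ω_p−ω_c)  ⇒  ω_p−ω_c = −(17/25)·(67/84) = -1139/2100

-1139/2100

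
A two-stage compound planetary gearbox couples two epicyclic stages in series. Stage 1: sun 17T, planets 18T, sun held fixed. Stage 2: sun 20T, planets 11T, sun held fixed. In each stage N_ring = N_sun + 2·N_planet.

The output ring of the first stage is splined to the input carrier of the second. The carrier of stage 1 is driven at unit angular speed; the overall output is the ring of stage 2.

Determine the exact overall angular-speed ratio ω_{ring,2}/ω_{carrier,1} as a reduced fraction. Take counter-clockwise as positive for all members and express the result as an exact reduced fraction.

Stage 1: N_ring = 17 + 2·18 = 53
Stage 1: 17(ω_s−ω_c) = −53(ω_r−ω_c),  ω_s=0, ω_c=1
Stage 1: ω_r = 1 − (17/53)(0−1) = 70/53
  ⇒ ω_r¹/ω_c¹ = 70/53
Stage 2: N_ring = 20 + 2·11 = 42
Stage 2: 20(ω_s−ω_c) = −42(ω_r−ω_c),  ω_s=0, ω_c=1
Stage 2: ω_r = 1 − (20/42)(0−1) = 31/21
  ⇒ ω_r²/ω_c² = 31/21
Coupling ω_c² = ω_r¹ ⇒ overall = 70/53 × 31/21 = 310/159

310/159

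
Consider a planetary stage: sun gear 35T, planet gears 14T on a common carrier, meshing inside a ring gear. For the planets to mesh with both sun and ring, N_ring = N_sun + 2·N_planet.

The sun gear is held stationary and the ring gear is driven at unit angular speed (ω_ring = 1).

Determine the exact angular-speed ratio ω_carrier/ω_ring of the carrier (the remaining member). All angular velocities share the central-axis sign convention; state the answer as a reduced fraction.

9/14

N_ring = 35 + 2·14 = 63
35(ω_s−ω_c) = −63(ω_r−ω_c),  ω_s=0, ω_r=1
35(0−ω_c) = −63(1−ω_c)  ⇒  98ω_c = 63  ⇒  ω_c = 9/14
ω_c/ω_r = 9/14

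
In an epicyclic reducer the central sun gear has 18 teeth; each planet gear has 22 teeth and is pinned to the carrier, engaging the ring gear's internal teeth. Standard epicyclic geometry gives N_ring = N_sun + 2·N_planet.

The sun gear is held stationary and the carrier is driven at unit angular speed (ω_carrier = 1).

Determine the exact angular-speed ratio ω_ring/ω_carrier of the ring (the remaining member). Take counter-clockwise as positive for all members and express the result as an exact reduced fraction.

40/31

N_ring = 18 + 2·22 = 62
18(ω_s−ω_c) = −62(ω_r−ω_c),  ω_s=0, ω_c=1
ω_r = 1 − (18/62)(0−1) = 40/31
ω_r/ω_c = 40/31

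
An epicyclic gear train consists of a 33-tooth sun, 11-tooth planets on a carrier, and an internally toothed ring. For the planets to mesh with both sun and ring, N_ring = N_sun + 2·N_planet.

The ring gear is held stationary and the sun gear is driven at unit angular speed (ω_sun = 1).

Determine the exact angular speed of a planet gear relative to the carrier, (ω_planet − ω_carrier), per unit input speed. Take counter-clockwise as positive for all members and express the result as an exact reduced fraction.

N_ring = 33 + 2·11 = 55
33(ω_s−ω_c) = −55(ω_r−ω_c),  ω_r=0, ω_s=1
33(1−ω_c) = −55(0−ω_c)  ⇒  88ω_c = 33  ⇒  ω_c = 3/8
sun–planet: 33·(1−3/8) = −11·(ω_p−ω_c)  ⇒  ω_p−ω_c = −(33/11)·(5/8) = -15/8

-15/8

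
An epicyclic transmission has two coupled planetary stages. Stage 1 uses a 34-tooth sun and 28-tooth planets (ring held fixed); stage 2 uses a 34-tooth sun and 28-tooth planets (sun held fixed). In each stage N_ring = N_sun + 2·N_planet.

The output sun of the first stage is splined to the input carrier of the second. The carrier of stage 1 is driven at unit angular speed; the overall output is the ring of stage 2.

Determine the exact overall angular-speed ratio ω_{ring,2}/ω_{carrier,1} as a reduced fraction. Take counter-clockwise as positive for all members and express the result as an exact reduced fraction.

Stage 1: N_ring = 34 + 2·28 = 90
Stage 1: 34(ω_s−ω_c) = −90(ω_r−ω_c),  ω_r=0, ω_c=1
Stage 1: ω_s = 1 − (90/34)(0−1) = 62/17
  ⇒ ω_s¹/ω_c¹ = 62/17
Stage 2: N_ring = 34 + 2·28 = 90
Stage 2: 34(ω_s−ω_c) = −90(ω_r−ω_c),  ω_s=0, ω_c=1
Stage 2: ω_r = 1 − (34/90)(0−1) = 62/45
  ⇒ ω_r²/ω_c² = 62/45
Coupling ω_c² = ω_s¹ ⇒ overall = 62/17 × 62/45 = 3844/765

3844/765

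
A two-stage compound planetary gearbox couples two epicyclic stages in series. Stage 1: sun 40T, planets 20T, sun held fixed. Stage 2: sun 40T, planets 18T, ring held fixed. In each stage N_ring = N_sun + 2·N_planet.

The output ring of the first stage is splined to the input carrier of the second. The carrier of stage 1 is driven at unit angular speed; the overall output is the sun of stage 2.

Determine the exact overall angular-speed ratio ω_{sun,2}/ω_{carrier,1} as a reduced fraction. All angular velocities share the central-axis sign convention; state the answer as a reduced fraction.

Stage 1: N_ring = 40 + 2·20 = 80
Stage 1: 40(ω_s−ω_c) = −80(ω_r−ω_c),  ω_s=0, ω_c=1
Stage 1: ω_r = 1 − (40/80)(0−1) = 3/2
  ⇒ ω_r¹/ω_c¹ = 3/2
Stage 2: N_ring = 40 + 2·18 = 76
Stage 2: 40(ω_s−ω_c) = −76(ω_r−ω_c),  ω_r=0, ω_c=1
Stage 2: ω_s = 1 − (76/40)(0−1) = 29/10
  ⇒ ω_s²/ω_c² = 29/10
Coupling ω_c² = ω_r¹ ⇒ overall = 3/2 × 29/10 = 87/20

87/20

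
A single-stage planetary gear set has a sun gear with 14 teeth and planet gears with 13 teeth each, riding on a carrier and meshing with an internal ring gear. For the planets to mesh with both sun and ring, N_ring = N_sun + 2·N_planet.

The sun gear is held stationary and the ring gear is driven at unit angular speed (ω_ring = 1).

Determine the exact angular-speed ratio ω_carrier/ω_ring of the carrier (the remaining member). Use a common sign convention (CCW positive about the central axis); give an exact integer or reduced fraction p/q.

N_ring = 14 + 2·13 = 40
14(ω_s−ω_c) = −40(ω_r−ω_c),  ω_s=0, ω_r=1
14(0−ω_c) = −40(1−ω_c)  ⇒  54ω_c = 40  ⇒  ω_c = 20/27
ω_c/ω_r = 20/27

20/27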